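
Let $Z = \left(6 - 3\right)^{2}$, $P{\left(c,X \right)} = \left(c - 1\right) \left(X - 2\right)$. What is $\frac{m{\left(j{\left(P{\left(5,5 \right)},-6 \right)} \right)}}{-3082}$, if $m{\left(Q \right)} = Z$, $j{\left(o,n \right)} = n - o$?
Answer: $- \frac{9}{3082} \approx -0.0029202$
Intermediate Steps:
$P{\left(c,X \right)} = \left(-1 + c\right) \left(-2 + X\right)$
$Z = 9$ ($Z = 3^{2} = 9$)
$m{\left(Q \right)} = 9$
$\frac{m{\left(j{\left(P{\left(5,5 \right)},-6 \right)} \right)}}{-3082} = \frac{9}{-3082} = 9 \left(- \frac{1}{3082}\right) = - \frac{9}{3082}$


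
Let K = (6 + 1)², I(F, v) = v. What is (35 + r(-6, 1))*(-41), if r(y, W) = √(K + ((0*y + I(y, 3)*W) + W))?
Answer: -1435 - 41*√53 ≈ -1733.5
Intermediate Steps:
K = 49 (K = 7² = 49)
r(y, W) = √(49 + 4*W) (r(y, W) = √(49 + ((0*y + 3*W) + W)) = √(49 + ((0 + 3*W) + W)) = √(49 + (3*W + W)) = √(49 + 4*W))
(35 + r(-6, 1))*(-41) = (35 + √(49 + 4*1))*(-41) = (35 + √(49 + 4))*(-41) = (35 + √53)*(-41) = -1435 - 41*√53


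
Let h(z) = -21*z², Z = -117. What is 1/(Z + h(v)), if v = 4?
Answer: -1/453 ≈ -0.0022075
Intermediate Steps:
1/(Z + h(v)) = 1/(-117 - 21*4²) = 1/(-117 - 21*16) = 1/(-117 - 336) = 1/(-453) = -1/453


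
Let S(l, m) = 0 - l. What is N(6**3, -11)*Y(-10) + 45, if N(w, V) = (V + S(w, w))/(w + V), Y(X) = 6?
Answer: 7863/205 ≈ 38.356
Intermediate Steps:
S(l, m) = -l
N(w, V) = (V - w)/(V + w) (N(w, V) = (V - w)/(w + V) = (V - w)/(V + w))
N(6**3, -11)*Y(-10) + 45 = ((-11 - 1*6**3)/(-11 + 6**3))*6 + 45 = ((-11 - 1*216)/(-11 + 216))*6 + 45 = ((-11 - 216)/205)*6 + 45 = ((1/205)*(-227))*6 + 45 = -227/205*6 + 45 = -1362/205 + 45 = 7863/205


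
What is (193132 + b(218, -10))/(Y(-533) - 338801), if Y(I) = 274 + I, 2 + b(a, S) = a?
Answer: -48337/84765 ≈ -0.57025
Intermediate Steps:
b(a, S) = -2 + a
(193132 + b(218, -10))/(Y(-533) - 338801) = (193132 + (-2 + 218))/((274 - 533) - 338801) = (193132 + 216)/(-259 - 338801) = 193348/(-339060) = 193348*(-1/339060) = -48337/84765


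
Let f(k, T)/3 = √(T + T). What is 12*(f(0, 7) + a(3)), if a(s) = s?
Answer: 36 + 36*√14 ≈ 170.70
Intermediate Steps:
f(k, T) = 3*√2*√T (f(k, T) = 3*√(T + T) = 3*√(2*T) = 3*(√2*√T) = 3*√2*√T)
12*(f(0, 7) + a(3)) = 12*(3*√2*√7 + 3) = 12*(3*√14 + 3) = 12*(3 + 3*√14) = 36 + 36*√14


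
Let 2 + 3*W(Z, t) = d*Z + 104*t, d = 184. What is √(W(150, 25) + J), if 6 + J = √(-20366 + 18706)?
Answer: √(10060 + 2*I*√415) ≈ 100.3 + 0.2031*I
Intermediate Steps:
J = -6 + 2*I*√415 (J = -6 + √(-20366 + 18706) = -6 + √(-1660) = -6 + 2*I*√415 ≈ -6.0 + 40.743*I)
W(Z, t) = -⅔ + 104*t/3 + 184*Z/3 (W(Z, t) = -⅔ + (184*Z + 104*t)/3 = -⅔ + (104*t + 184*Z)/3 = -⅔ + (104*t/3 + 184*Z/3) = -⅔ + 104*t/3 + 184*Z/3)
√(W(150, 25) + J) = √((-⅔ + (104/3)*25 + (184/3)*150) + (-6 + 2*I*√415)) = √((-⅔ + 2600/3 + 9200) + (-6 + 2*I*√415)) = √(10066 + (-6 + 2*I*√415)) = √(10060 + 2*I*√415)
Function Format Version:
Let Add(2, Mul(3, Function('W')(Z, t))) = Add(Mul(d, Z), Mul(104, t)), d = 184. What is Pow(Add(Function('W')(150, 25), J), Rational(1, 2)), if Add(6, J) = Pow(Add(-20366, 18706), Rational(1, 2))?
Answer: Pow(Add(10060, Mul(2, I, Pow(415, Rational(1, 2)))), Rational(1, 2)) ≈ Add(100.30, Mul(0.2031, I))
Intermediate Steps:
J = Add(-6, Mul(2, I, Pow(415, Rational(1, 2)))) (J = Add(-6, Pow(Add(-20366, 18706), Rational(1, 2))) = Add(-6, Pow(-1660, Rational(1, 2))) = Add(-6, Mul(2, I, Pow(415, Rational(1, 2)))) ≈ Add(-6.0000, Mul(40.743, I)))
Function('W')(Z, t) = Add(Rational(-2, 3), Mul(Rational(104, 3), t), Mul(Rational(184, 3), Z)) (Function('W')(Z, t) = Add(Rational(-2, 3), Mul(Rational(1, 3), Add(Mul(184, Z), Mul(104, t)))) = Add(Rational(-2, 3), Mul(Rational(1, 3), Add(Mul(104, t), Mul(184, Z)))) = Add(Rational(-2, 3), Add(Mul(Rational(104, 3), t), Mul(Rational(184, 3), Z))) = Add(Rational(-2, 3), Mul(Rational(104, 3), t), Mul(Rational(184, 3), Z)))
Pow(Add(Function('W')(150, 25), J), Rational(1, 2)) = Pow(Add(Add(Rational(-2, 3), Mul(Rational(104, 3), 25), Mul(Rational(184, 3), 150)), Add(-6, Mul(2, I, Pow(415, Rational(1, 2))))), Rational(1, 2)) = Pow(Add(Add(Rational(-2, 3), Rational(2600, 3), 9200), Add(-6, Mul(2, I, Pow(415, Rational(1, 2))))), Rational(1, 2)) = Pow(Add(10066, Add(-6, Mul(2, I, Pow(415, Rational(1, 2))))), Rational(1, 2)) = Pow(Add(10060, Mul(2, I, Pow(415, Rational(1, 2)))), Rational(1, 2))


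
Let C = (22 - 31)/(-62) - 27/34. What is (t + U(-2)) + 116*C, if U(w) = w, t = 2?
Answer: -39672/527 ≈ -75.279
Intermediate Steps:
C = -342/527 (C = -9*(-1/62) - 27*1/34 = 9/62 - 27/34 = -342/527 ≈ -0.64896)
(t + U(-2)) + 116*C = (2 - 2) + 116*(-342/527) = 0 - 39672/527 = -39672/527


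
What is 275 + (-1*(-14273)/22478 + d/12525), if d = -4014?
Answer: 25837067961/93845650 ≈ 275.31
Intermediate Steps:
275 + (-1*(-14273)/22478 + d/12525) = 275 + (-1*(-14273)/22478 - 4014/12525) = 275 + (14273*(1/22478) - 4014*1/12525) = 275 + (14273/22478 - 1338/4175) = 275 + 29514211/93845650 = 25837067961/93845650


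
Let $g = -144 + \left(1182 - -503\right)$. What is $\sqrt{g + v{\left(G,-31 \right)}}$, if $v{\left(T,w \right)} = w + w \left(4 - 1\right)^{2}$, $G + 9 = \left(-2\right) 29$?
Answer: $\sqrt{1231} \approx 35.086$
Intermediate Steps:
$G = -67$ ($G = -9 - 58 = -67$)
$v{\left(T,w \right)} = 10 w$ ($v{\left(T,w \right)} = w + w 3^{2} = w + w 9 = w + 9 w = 10 w$)
$g = 1541$ ($g = -144 + \left(1182 + 503\right) = -144 + 1685 = 1541$)
$\sqrt{g + v{\left(G,-31 \right)}} = \sqrt{1541 + 10 \left(-31\right)} = \sqrt{1541 - 310} = \sqrt{1231}$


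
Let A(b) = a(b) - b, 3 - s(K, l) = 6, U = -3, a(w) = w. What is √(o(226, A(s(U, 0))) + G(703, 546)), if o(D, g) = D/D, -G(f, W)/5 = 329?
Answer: 2*I*√411 ≈ 40.546*I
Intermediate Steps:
G(f, W) = -1645 (G(f, W) = -5*329 = -1645)
s(K, l) = -3 (s(K, l) = 3 - 1*6 = 3 - 6 = -3)
A(b) = 0 (A(b) = b - b = 0)
o(D, g) = 1
√(o(226, A(s(U, 0))) + G(703, 546)) = √(1 - 1645) = √(-1644) = 2*I*√411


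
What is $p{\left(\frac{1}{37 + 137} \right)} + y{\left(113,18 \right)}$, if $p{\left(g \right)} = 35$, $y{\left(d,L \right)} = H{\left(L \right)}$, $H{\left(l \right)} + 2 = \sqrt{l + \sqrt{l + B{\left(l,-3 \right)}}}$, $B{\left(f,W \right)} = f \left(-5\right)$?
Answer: $33 + \sqrt{18 + 6 i \sqrt{2}} \approx 37.353 + 0.97462 i$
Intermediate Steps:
$B{\left(f,W \right)} = - 5 f$
$H{\left(l \right)} = -2 + \sqrt{l + 2 \sqrt{- l}}$ ($H{\left(l \right)} = -2 + \sqrt{l + \sqrt{l - 5 l}} = -2 + \sqrt{l + \sqrt{- 4 l}} = -2 + \sqrt{l + 2 \sqrt{- l}}$)
$y{\left(d,L \right)} = -2 + \sqrt{L + 2 \sqrt{- L}}$
$p{\left(\frac{1}{37 + 137} \right)} + y{\left(113,18 \right)} = 35 - \left(2 - \sqrt{18 + 2 \sqrt{\left(-1\right) 18}}\right) = 35 - \left(2 - \sqrt{18 + 2 \sqrt{-18}}\right) = 35 - \left(2 - \sqrt{18 + 2 \cdot 3 i \sqrt{2}}\right) = 35 - \left(2 - \sqrt{18 + 6 i \sqrt{2}}\right) = 33 + \sqrt{18 + 6 i \sqrt{2}}$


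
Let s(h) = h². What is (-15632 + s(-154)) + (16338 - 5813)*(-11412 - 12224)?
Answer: -248760816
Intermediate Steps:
(-15632 + s(-154)) + (16338 - 5813)*(-11412 - 12224) = (-15632 + (-154)²) + (16338 - 5813)*(-11412 - 12224) = (-15632 + 23716) + 10525*(-23636) = 8084 - 248768900 = -248760816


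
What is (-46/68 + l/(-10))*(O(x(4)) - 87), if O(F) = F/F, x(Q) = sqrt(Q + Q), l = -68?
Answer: -44763/85 ≈ -526.62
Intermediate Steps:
x(Q) = sqrt(2)*sqrt(Q) (x(Q) = sqrt(2*Q) = sqrt(2)*sqrt(Q))
O(F) = 1
(-46/68 + l/(-10))*(O(x(4)) - 87) = (-46/68 - 68/(-10))*(1 - 87) = (-46*1/68 - 68*(-1/10))*(-86) = (-23/34 + 34/5)*(-86) = (1041/170)*(-86) = -44763/85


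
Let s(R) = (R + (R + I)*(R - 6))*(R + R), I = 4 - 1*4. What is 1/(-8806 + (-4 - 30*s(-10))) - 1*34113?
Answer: -2769634469/81190 ≈ -34113.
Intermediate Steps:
I = 0 (I = 4 - 4 = 0)
s(R) = 2*R*(R + R*(-6 + R)) (s(R) = (R + (R + 0)*(R - 6))*(R + R) = (R + R*(-6 + R))*(2*R) = 2*R*(R + R*(-6 + R)))
1/(-8806 + (-4 - 30*s(-10))) - 1*34113 = 1/(-8806 + (-4 - 60*(-10)²*(-5 - 10))) - 1*34113 = 1/(-8806 + (-4 - 60*100*(-15))) - 34113 = 1/(-8806 + (-4 - 30*(-3000))) - 34113 = 1/(-8806 + (-4 + 90000)) - 34113 = 1/(-8806 + 89996) - 34113 = 1/81190 - 34113 = -2769634469/81190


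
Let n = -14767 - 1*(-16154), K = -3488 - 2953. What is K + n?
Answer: -5054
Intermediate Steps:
K = -6441
n = 1387 (n = -14767 + 16154 = 1387)
K + n = -6441 + 1387 = -5054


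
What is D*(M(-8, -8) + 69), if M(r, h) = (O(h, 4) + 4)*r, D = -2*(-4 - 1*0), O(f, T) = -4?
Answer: 552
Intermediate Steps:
D = 8 (D = -2*(-4 + 0) = -2*(-4) = 8)
M(r, h) = 0 (M(r, h) = (-4 + 4)*r = 0*r = 0)
D*(M(-8, -8) + 69) = 8*(0 + 69) = 8*69 = 552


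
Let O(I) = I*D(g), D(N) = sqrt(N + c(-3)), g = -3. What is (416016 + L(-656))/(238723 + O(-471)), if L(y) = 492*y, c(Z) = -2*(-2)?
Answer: 348/889 ≈ 0.39145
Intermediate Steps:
c(Z) = 4
D(N) = sqrt(4 + N) (D(N) = sqrt(N + 4) = sqrt(4 + N))
O(I) = I (O(I) = I*sqrt(4 - 3) = I*sqrt(1) = I*1 = I)
(416016 + L(-656))/(238723 + O(-471)) = (416016 + 492*(-656))/(238723 - 471) = (416016 - 322752)/238252 = 93264*(1/238252) = 348/889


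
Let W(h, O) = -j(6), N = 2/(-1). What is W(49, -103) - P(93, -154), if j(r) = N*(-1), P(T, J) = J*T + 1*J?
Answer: 14474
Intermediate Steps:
P(T, J) = J + J*T (P(T, J) = J*T + J = J + J*T)
N = -2 (N = 2*(-1) = -2)
j(r) = 2 (j(r) = -2*(-1) = 2)
W(h, O) = -2 (W(h, O) = -1*2 = -2)
W(49, -103) - P(93, -154) = -2 - (-154)*(1 + 93) = -2 - (-154)*94 = -2 - 1*(-14476) = -2 + 14476 = 14474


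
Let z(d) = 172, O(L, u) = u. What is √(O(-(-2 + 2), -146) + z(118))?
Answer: √26 ≈ 5.0990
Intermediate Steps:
√(O(-(-2 + 2), -146) + z(118)) = √(-146 + 172) = √26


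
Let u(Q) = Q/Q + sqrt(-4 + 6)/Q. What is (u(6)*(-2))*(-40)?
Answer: 80 + 40*sqrt(2)/3 ≈ 98.856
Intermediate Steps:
u(Q) = 1 + sqrt(2)/Q
(u(6)*(-2))*(-40) = (((6 + sqrt(2))/6)*(-2))*(-40) = ((1 + sqrt(2)/6)*(-2))*(-40) = (-2 - sqrt(2)/3)*(-40) = 80 + 40*sqrt(2)/3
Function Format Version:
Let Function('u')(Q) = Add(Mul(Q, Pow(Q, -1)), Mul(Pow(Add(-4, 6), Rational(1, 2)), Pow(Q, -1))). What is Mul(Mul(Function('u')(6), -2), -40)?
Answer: Add(80, Mul(Rational(40, 3), Pow(2, Rational(1, 2)))) ≈ 98.856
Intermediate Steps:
Function('u')(Q) = Add(1, Mul(Pow(2, Rational(1, 2)), Pow(Q, -1)))
Mul(Mul(Function('u')(6), -2), -40) = Mul(Mul(Mul(Pow(6, -1), Add(6, Pow(2, Rational(1, 2)))), -2), -40) = Mul(Mul(Mul(Rational(1, 6), Add(6, Pow(2, Rational(1, 2)))), -2), -40) = Mul(Mul(Add(1, Mul(Rational(1, 6), Pow(2, Rational(1, 2)))), -2), -40) = Mul(Add(-2, Mul(Rational(-1, 3), Pow(2, Rational(1, 2)))), -40) = Add(80, Mul(Rational(40, 3), Pow(2, Rational(1, 2))))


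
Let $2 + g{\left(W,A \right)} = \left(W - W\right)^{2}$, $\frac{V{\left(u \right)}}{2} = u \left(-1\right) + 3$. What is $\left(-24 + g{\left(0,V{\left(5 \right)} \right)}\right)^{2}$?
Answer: $676$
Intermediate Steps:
$V{\left(u \right)} = 6 - 2 u$ ($V{\left(u \right)} = 2 \left(u \left(-1\right) + 3\right) = 2 \left(- u + 3\right) = 2 \left(3 - u\right) = 6 - 2 u$)
$g{\left(W,A \right)} = -2$ ($g{\left(W,A \right)} = -2 + \left(W - W\right)^{2} = -2 + 0^{2} = -2 + 0 = -2$)
$\left(-24 + g{\left(0,V{\left(5 \right)} \right)}\right)^{2} = \left(-24 - 2\right)^{2} = \left(-26\right)^{2} = 676$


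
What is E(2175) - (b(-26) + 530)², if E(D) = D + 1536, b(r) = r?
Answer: -250305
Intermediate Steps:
E(D) = 1536 + D
E(2175) - (b(-26) + 530)² = (1536 + 2175) - (-26 + 530)² = 3711 - 1*504² = 3711 - 1*254016 = 3711 - 254016 = -250305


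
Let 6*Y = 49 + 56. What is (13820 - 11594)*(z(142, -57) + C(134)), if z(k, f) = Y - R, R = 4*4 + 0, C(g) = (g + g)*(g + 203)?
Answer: 201046755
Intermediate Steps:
C(g) = 2*g*(203 + g) (C(g) = (2*g)*(203 + g) = 2*g*(203 + g))
R = 16 (R = 16 + 0 = 16)
Y = 35/2 (Y = (49 + 56)/6 = (1/6)*105 = 35/2 ≈ 17.500)
z(k, f) = 3/2 (z(k, f) = 35/2 - 1*16 = 35/2 - 16 = 3/2)
(13820 - 11594)*(z(142, -57) + C(134)) = (13820 - 11594)*(3/2 + 2*134*(203 + 134)) = 2226*(3/2 + 2*134*337) = 2226*(3/2 + 90316) = 2226*(180635/2) = 201046755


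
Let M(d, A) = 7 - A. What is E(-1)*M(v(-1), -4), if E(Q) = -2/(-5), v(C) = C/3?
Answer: 22/5 ≈ 4.4000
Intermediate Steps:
v(C) = C/3 (v(C) = C*(⅓) = C/3)
E(Q) = ⅖ (E(Q) = -2*(-⅕) = ⅖)
E(-1)*M(v(-1), -4) = 2*(7 - 1*(-4))/5 = 2*(7 + 4)/5 = (⅖)*11 = 22/5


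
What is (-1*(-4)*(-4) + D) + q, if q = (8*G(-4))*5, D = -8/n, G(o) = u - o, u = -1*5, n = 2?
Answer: -60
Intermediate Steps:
u = -5
G(o) = -5 - o
D = -4 (D = -8/2 = -8*½ = -4)
q = -40 (q = (8*(-5 - 1*(-4)))*5 = (8*(-5 + 4))*5 = (8*(-1))*5 = -8*5 = -40)
(-1*(-4)*(-4) + D) + q = (-1*(-4)*(-4) - 4) - 40 = (4*(-4) - 4) - 40 = (-16 - 4) - 40 = -20 - 40 = -60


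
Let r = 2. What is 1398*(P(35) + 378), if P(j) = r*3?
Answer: 536832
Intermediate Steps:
P(j) = 6 (P(j) = 2*3 = 6)
1398*(P(35) + 378) = 1398*(6 + 378) = 1398*384 = 536832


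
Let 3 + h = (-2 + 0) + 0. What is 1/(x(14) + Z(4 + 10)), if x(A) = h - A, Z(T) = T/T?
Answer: -1/18 ≈ -0.055556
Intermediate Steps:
h = -5 (h = -3 + ((-2 + 0) + 0) = -3 + (-2 + 0) = -3 - 2 = -5)
Z(T) = 1
x(A) = -5 - A
1/(x(14) + Z(4 + 10)) = 1/((-5 - 1*14) + 1) = 1/((-5 - 14) + 1) = 1/(-19 + 1) = 1/(-18) = -1/18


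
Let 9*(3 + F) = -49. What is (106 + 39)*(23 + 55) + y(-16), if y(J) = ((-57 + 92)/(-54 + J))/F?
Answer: 1719129/152 ≈ 11310.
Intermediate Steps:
F = -76/9 (F = -3 + (⅑)*(-49) = -3 - 49/9 = -76/9 ≈ -8.4444)
y(J) = -315/(76*(-54 + J)) (y(J) = ((-57 + 92)/(-54 + J))/(-76/9) = (35/(-54 + J))*(-9/76) = -315/(76*(-54 + J)))
(106 + 39)*(23 + 55) + y(-16) = (106 + 39)*(23 + 55) - 315/(-4104 + 76*(-16)) = 145*78 - 315/(-4104 - 1216) = 11310 - 315/(-5320) = 11310 - 315*(-1/5320) = 11310 + 9/152 = 1719129/152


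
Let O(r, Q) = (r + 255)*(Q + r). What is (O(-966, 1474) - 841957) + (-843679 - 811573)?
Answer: -2858397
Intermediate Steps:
O(r, Q) = (255 + r)*(Q + r)
(O(-966, 1474) - 841957) + (-843679 - 811573) = (((-966)² + 255*1474 + 255*(-966) + 1474*(-966)) - 841957) + (-843679 - 811573) = ((933156 + 375870 - 246330 - 1423884) - 841957) - 1655252 = (-361188 - 841957) - 1655252 = -1203145 - 1655252 = -2858397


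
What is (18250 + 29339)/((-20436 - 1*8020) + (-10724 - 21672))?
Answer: -15863/20284 ≈ -0.78205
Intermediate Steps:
(18250 + 29339)/((-20436 - 1*8020) + (-10724 - 21672)) = 47589/((-20436 - 8020) - 32396) = 47589/(-28456 - 32396) = 47589/(-60852) = 47589*(-1/60852) = -15863/20284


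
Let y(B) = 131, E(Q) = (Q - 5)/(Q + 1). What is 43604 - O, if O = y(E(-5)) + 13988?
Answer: 29485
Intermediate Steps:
E(Q) = (-5 + Q)/(1 + Q)
O = 14119 (O = 131 + 13988 = 14119)
43604 - O = 43604 - 1*14119 = 43604 - 14119 = 29485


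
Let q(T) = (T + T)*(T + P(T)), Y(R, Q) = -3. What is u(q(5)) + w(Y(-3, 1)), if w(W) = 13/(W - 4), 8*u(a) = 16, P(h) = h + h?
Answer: ⅐ ≈ 0.14286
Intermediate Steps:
P(h) = 2*h
q(T) = 6*T² (q(T) = (T + T)*(T + 2*T) = (2*T)*(3*T) = 6*T²)
u(a) = 2 (u(a) = (⅛)*16 = 2)
w(W) = 13/(-4 + W)
u(q(5)) + w(Y(-3, 1)) = 2 + 13/(-4 - 3) = 2 + 13/(-7) = 2 + 13*(-⅐) = 2 - 13/7 = ⅐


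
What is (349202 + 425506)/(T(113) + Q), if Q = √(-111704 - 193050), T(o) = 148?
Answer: 19109464/54443 - 129118*I*√304754/54443 ≈ 351.0 - 1309.2*I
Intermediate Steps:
Q = I*√304754 (Q = √(-304754) = I*√304754 ≈ 552.04*I)
(349202 + 425506)/(T(113) + Q) = (349202 + 425506)/(148 + I*√304754) = 774708/(148 + I*√304754)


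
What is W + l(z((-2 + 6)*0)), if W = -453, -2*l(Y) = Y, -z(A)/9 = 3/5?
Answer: -4503/10 ≈ -450.30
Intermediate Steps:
z(A) = -27/5
l(Y) = -Y/2
W + l(z((-2 + 6)*0)) = -453 - 1/2*(-27/5) = -453 + 27/10 = -4503/10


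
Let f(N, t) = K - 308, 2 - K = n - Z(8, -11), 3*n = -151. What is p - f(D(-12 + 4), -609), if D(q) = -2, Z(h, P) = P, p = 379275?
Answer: 1138625/3 ≈ 3.7954e+5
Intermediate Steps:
n = -151/3 (n = (⅓)*(-151) = -151/3 ≈ -50.333)
K = 124/3 (K = 2 - (-151/3 - 1*(-11)) = 2 - (-151/3 + 11) = 2 - 1*(-118/3) = 2 + 118/3 = 124/3 ≈ 41.333)
f(N, t) = -800/3 (f(N, t) = 124/3 - 308 = -800/3)
p - f(D(-12 + 4), -609) = 379275 - 1*(-800/3) = 379275 + 800/3 = 1138625/3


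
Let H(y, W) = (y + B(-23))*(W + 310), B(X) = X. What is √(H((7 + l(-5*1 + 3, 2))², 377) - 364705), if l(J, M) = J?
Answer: I*√363331 ≈ 602.77*I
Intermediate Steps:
H(y, W) = (-23 + y)*(310 + W) (H(y, W) = (y - 23)*(W + 310) = (-23 + y)*(310 + W))
√(H((7 + l(-5*1 + 3, 2))², 377) - 364705) = √((-7130 - 23*377 + 310*(7 + (-5*1 + 3))² + 377*(7 + (-5*1 + 3))²) - 364705) = √((-7130 - 8671 + 310*(7 + (-5 + 3))² + 377*(7 + (-5 + 3))²) - 364705) = √((-7130 - 8671 + 310*(7 - 2)² + 377*(7 - 2)²) - 364705) = √((-7130 - 8671 + 310*5² + 377*5²) - 364705) = √((-7130 - 8671 + 310*25 + 377*25) - 364705) = √((-7130 - 8671 + 7750 + 9425) - 364705) = √(1374 - 364705) = √(-363331) = I*√363331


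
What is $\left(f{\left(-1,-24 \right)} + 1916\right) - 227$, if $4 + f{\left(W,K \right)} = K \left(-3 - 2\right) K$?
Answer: $-1195$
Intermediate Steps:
$f{\left(W,K \right)} = -4 - 5 K^{2}$ ($f{\left(W,K \right)} = -4 + K \left(-3 - 2\right) K = -4 + K \left(-5\right) K = -4 + - 5 K K = -4 - 5 K^{2}$)
$\left(f{\left(-1,-24 \right)} + 1916\right) - 227 = \left(\left(-4 - 5 \left(-24\right)^{2}\right) + 1916\right) - 227 = \left(\left(-4 - 2880\right) + 1916\right) - 227 = \left(-2884 + 1916\right) - 227 = -968 - 227 = -1195$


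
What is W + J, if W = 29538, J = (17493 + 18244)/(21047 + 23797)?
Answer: 1324637809/44844 ≈ 29539.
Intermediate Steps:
J = 35737/44844 ≈ 0.79692
W + J = 29538 + 35737/44844 = 1324637809/44844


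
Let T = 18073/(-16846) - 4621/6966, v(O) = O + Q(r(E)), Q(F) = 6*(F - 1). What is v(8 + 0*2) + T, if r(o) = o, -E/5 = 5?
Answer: -4392857203/29337309 ≈ -149.74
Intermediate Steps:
E = -25 (E = -5*5 = -25)
Q(F) = -6 + 6*F (Q(F) = 6*(-1 + F) = -6 + 6*F)
v(O) = -156 + O (v(O) = O + (-6 + 6*(-25)) = O + (-6 - 150) = O - 156 = -156 + O)
T = -50935471/29337309 (T = 18073*(-1/16846) - 4621*1/6966 = -18073/16846 - 4621/6966 = -50935471/29337309 ≈ -1.7362)
v(8 + 0*2) + T = (-156 + (8 + 0*2)) - 50935471/29337309 = (-156 + (8 + 0)) - 50935471/29337309 = (-156 + 8) - 50935471/29337309 = -148 - 50935471/29337309 = -4392857203/29337309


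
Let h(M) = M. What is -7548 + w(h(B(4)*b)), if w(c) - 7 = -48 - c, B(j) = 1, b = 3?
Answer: -7592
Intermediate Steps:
w(c) = -41 - c (w(c) = 7 + (-48 - c) = -41 - c)
-7548 + w(h(B(4)*b)) = -7548 + (-41 - 3) = -7548 - 44 = -7592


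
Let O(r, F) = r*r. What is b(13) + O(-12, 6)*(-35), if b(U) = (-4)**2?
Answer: -5024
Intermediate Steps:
b(U) = 16
O(r, F) = r**2
b(13) + O(-12, 6)*(-35) = 16 + (-12)**2*(-35) = 16 + 144*(-35) = 16 - 5040 = -5024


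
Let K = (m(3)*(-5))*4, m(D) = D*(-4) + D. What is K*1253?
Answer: 225540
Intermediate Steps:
m(D) = -3*D (m(D) = -4*D + D = -3*D)
K = 180 (K = (-3*3*(-5))*4 = -9*(-5)*4 = 45*4 = 180)
K*1253 = 180*1253 = 225540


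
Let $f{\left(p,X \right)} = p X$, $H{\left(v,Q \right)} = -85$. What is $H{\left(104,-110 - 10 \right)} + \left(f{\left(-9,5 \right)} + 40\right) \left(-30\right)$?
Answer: $65$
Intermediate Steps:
$f{\left(p,X \right)} = X p$
$H{\left(104,-110 - 10 \right)} + \left(f{\left(-9,5 \right)} + 40\right) \left(-30\right) = -85 + \left(5 \left(-9\right) + 40\right) \left(-30\right) = -85 + \left(-45 + 40\right) \left(-30\right) = -85 - -150 = -85 + 150 = 65$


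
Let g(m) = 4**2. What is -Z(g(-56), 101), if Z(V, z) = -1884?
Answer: 1884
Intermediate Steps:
g(m) = 16
-Z(g(-56), 101) = -1*(-1884) = 1884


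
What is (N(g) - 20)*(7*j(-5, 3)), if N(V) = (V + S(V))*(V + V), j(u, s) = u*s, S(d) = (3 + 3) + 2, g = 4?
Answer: -7980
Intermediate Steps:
S(d) = 8 (S(d) = 6 + 2 = 8)
j(u, s) = s*u
N(V) = 2*V*(8 + V) (N(V) = (V + 8)*(V + V) = (8 + V)*(2*V) = 2*V*(8 + V))
(N(g) - 20)*(7*j(-5, 3)) = (2*4*(8 + 4) - 20)*(7*(3*(-5))) = (2*4*12 - 20)*(7*(-15)) = (96 - 20)*(-105) = 76*(-105) = -7980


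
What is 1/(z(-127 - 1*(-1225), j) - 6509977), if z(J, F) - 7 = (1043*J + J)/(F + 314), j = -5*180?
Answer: -293/1907994366 ≈ -1.5356e-7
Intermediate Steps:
j = -900
z(J, F) = 7 + 1044*J/(314 + F) (z(J, F) = 7 + (1043*J + J)/(F + 314) = 7 + (1044*J)/(314 + F) = 7 + 1044*J/(314 + F))
1/(z(-127 - 1*(-1225), j) - 6509977) = 1/((2198 + 7*(-900) + 1044*(-127 - 1*(-1225)))/(314 - 900) - 6509977) = 1/((2198 - 6300 + 1044*(-127 + 1225))/(-586) - 6509977) = 1/(-(2198 - 6300 + 1044*1098)/586 - 6509977) = 1/(-(2198 - 6300 + 1146312)/586 - 6509977) = 1/(-1/586*1142210 - 6509977) = 1/(-571105/293 - 6509977) = 1/(-1907994366/293) = -293/1907994366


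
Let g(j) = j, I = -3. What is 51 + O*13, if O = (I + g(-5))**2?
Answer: 883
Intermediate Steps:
O = 64 (O = (-3 - 5)**2 = (-8)**2 = 64)
51 + O*13 = 51 + 64*13 = 51 + 832 = 883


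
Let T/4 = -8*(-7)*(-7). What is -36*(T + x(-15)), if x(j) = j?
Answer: 56988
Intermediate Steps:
T = -1568 (T = 4*(-8*(-7)*(-7)) = 4*(56*(-7)) = 4*(-392) = -1568)
-36*(T + x(-15)) = -36*(-1568 - 15) = -36*(-1583) = 56988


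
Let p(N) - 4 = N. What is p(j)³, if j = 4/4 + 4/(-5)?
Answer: 9261/125 ≈ 74.088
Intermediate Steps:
j = ⅕ (j = 4*(¼) + 4*(-⅕) = 1 - ⅘ = ⅕ ≈ 0.20000)
p(N) = 4 + N
p(j)³ = (4 + ⅕)³ = (21/5)³ = 9261/125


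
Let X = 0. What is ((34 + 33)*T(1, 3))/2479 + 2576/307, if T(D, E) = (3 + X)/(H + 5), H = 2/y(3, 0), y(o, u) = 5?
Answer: 859343/102231 ≈ 8.4059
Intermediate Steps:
H = 2/5 ≈ 0.40000
T(D, E) = 5/9 (T(D, E) = (3 + 0)/(2/5 + 5) = 3/(27/5) = 3*(5/27) = 5/9)
((34 + 33)*T(1, 3))/2479 + 2576/307 = ((34 + 33)*(5/9))/2479 + 2576/307 = (67*(5/9))*(1/2479) + 2576*(1/307) = (335/9)*(1/2479) + 2576/307 = 5/333 + 2576/307 = 859343/102231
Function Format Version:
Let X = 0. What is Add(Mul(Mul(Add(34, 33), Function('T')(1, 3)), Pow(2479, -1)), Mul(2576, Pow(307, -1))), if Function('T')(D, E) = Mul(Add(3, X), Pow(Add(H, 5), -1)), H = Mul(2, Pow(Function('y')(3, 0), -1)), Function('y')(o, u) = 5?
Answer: Rational(859343, 102231) ≈ 8.4059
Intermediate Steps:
H = Rational(2, 5) (H = Mul(2, Pow(5, -1)) = Mul(2, Rational(1, 5)) = Rational(2, 5) ≈ 0.40000)
Function('T')(D, E) = Rational(5, 9) (Function('T')(D, E) = Mul(Add(3, 0), Pow(Add(Rational(2, 5), 5), -1)) = Mul(3, Pow(Rational(27, 5), -1)) = Mul(3, Rational(5, 27)) = Rational(5, 9))
Add(Mul(Mul(Add(34, 33), Function('T')(1, 3)), Pow(2479, -1)), Mul(2576, Pow(307, -1))) = Add(Mul(Mul(Add(34, 33), Rational(5, 9)), Pow(2479, -1)), Mul(2576, Pow(307, -1))) = Add(Mul(Mul(67, Rational(5, 9)), Rational(1, 2479)), Mul(2576, Rational(1, 307))) = Add(Mul(Rational(335, 9), Rational(1, 2479)), Rational(2576, 307)) = Add(Rational(5, 333), Rational(2576, 307)) = Rational(859343, 102231)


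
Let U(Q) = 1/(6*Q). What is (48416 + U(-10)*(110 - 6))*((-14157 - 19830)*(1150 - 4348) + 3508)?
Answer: 78935056585876/15 ≈ 5.2623e+12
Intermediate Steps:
U(Q) = 1/(6*Q)
(48416 + U(-10)*(110 - 6))*((-14157 - 19830)*(1150 - 4348) + 3508) = (48416 + ((⅙)/(-10))*(110 - 6))*((-14157 - 19830)*(1150 - 4348) + 3508) = (48416 + ((⅙)*(-⅒))*104)*(-33987*(-3198) + 3508) = (48416 - 1/60*104)*(108690426 + 3508) = (48416 - 26/15)*108693934 = (726214/15)*108693934 = 78935056585876/15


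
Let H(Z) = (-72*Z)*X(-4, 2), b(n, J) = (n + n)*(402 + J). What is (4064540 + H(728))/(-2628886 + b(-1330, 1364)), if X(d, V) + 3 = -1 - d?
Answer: -2032270/3663223 ≈ -0.55478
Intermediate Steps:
X(d, V) = -4 - d (X(d, V) = -3 + (-1 - d) = -4 - d)
b(n, J) = 2*n*(402 + J) (b(n, J) = (2*n)*(402 + J) = 2*n*(402 + J))
H(Z) = 0 (H(Z) = (-72*Z)*(-4 - 1*(-4)) = (-72*Z)*(-4 + 4) = -72*Z*0 = 0)
(4064540 + H(728))/(-2628886 + b(-1330, 1364)) = (4064540 + 0)/(-2628886 + 2*(-1330)*(402 + 1364)) = 4064540/(-2628886 + 2*(-1330)*1766) = 4064540/(-2628886 - 4697560) = 4064540/(-7326446) = 4064540*(-1/7326446) = -2032270/3663223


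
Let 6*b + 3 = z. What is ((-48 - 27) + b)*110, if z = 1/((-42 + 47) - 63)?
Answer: -1445125/174 ≈ -8305.3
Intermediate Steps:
z = -1/58 (z = 1/(5 - 63) = 1/(-58) = -1/58 ≈ -0.017241)
b = -175/348 (b = -½ + (⅙)*(-1/58) = -½ - 1/348 = -175/348 ≈ -0.50287)
((-48 - 27) + b)*110 = ((-48 - 27) - 175/348)*110 = (-75 - 175/348)*110 = -26275/348*110 = -1445125/174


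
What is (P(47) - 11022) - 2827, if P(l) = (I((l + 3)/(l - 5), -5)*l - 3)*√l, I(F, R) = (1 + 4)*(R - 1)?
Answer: -13849 - 1413*√47 ≈ -23536.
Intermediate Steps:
I(F, R) = -5 + 5*R (I(F, R) = 5*(-1 + R) = -5 + 5*R)
P(l) = √l*(-3 - 30*l) (P(l) = ((-5 + 5*(-5))*l - 3)*√l = ((-5 - 25)*l - 3)*√l = (-30*l - 3)*√l = (-3 - 30*l)*√l = √l*(-3 - 30*l))
(P(47) - 11022) - 2827 = (√47*(-3 - 30*47) - 11022) - 2827 = (√47*(-3 - 1410) - 11022) - 2827 = (√47*(-1413) - 11022) - 2827 = (-1413*√47 - 11022) - 2827 = (-11022 - 1413*√47) - 2827 = -13849 - 1413*√47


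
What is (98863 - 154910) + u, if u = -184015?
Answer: -240062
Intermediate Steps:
(98863 - 154910) + u = (98863 - 154910) - 184015 = -56047 - 184015 = -240062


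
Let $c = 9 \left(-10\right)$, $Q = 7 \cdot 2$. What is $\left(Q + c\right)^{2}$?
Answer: $5776$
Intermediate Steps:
$Q = 14$
$c = -90$
$\left(Q + c\right)^{2} = \left(14 - 90\right)^{2} = \left(-76\right)^{2} = 5776$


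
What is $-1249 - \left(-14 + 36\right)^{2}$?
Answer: $-1733$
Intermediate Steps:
$-1249 - \left(-14 + 36\right)^{2} = -1249 - 22^{2} = -1249 - 484 = -1733$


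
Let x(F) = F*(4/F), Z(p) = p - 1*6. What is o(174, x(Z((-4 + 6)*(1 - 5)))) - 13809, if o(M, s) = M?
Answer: -13635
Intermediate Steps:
Z(p) = -6 + p (Z(p) = p - 6 = -6 + p)
x(F) = 4
o(174, x(Z((-4 + 6)*(1 - 5)))) - 13809 = 174 - 13809 = -13635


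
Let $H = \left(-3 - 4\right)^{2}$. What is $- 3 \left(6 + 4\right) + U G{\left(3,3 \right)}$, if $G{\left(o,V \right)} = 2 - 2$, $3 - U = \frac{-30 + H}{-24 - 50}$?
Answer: $-30$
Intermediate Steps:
$H = 49$ ($H = \left(-3 - 4\right)^{2} = \left(-7\right)^{2} = 49$)
$U = \frac{241}{74}$ ($U = 3 - \frac{-30 + 49}{-24 - 50} = 3 - \frac{19}{-74} = 3 - 19 \left(- \frac{1}{74}\right) = 3 - - \frac{19}{74} = 3 + \frac{19}{74} = \frac{241}{74} \approx 3.2568$)
$G{\left(o,V \right)} = 0$
$- 3 \left(6 + 4\right) + U G{\left(3,3 \right)} = - 3 \left(6 + 4\right) + \frac{241}{74} \cdot 0 = \left(-3\right) 10 + 0 = -30 + 0 = -30$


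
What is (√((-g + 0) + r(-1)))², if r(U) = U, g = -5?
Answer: 4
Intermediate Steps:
(√((-g + 0) + r(-1)))² = (√((-1*(-5) + 0) - 1))² = (√((5 + 0) - 1))² = (√(5 - 1))² = (√4)² = 2² = 4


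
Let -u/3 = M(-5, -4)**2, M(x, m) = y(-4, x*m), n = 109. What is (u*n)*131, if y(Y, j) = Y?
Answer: -685392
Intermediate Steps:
M(x, m) = -4
u = -48 (u = -3*(-4)**2 = -3*16 = -48)
(u*n)*131 = -48*109*131 = -5232*131 = -685392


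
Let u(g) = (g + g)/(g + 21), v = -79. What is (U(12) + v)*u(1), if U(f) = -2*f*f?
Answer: -367/11 ≈ -33.364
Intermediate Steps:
u(g) = 2*g/(21 + g) (u(g) = (2*g)/(21 + g) = 2*g/(21 + g))
U(f) = -2*f²
(U(12) + v)*u(1) = (-2*12² - 79)*(2*1/(21 + 1)) = (-2*144 - 79)*(2*1/22) = (-288 - 79)*(2*1*(1/22)) = -367*1/11 = -367/11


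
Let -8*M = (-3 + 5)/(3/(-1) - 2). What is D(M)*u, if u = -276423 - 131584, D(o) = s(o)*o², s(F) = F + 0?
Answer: -408007/8000 ≈ -51.001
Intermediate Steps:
s(F) = F
M = 1/20 (M = -(-3 + 5)/(8*(3/(-1) - 2)) = -1/(4*(3*(-1) - 2)) = -1/(4*(-3 - 2)) = -1/(4*(-5)) = -(-1)/(4*5) = -⅛*(-⅖) = 1/20 ≈ 0.050000)
D(o) = o³ (D(o) = o*o² = o³)
u = -408007
D(M)*u = (1/20)³*(-408007) = (1/8000)*(-408007) = -408007/8000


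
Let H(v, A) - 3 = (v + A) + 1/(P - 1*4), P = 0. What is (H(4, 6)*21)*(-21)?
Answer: -22491/4 ≈ -5622.8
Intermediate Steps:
H(v, A) = 11/4 + A + v (H(v, A) = 3 + ((v + A) + 1/(0 - 1*4)) = 3 + ((A + v) + 1/(0 - 4)) = 3 + ((A + v) + 1/(-4)) = 3 + ((A + v) - ¼) = 3 + (-¼ + A + v) = 11/4 + A + v)
(H(4, 6)*21)*(-21) = ((11/4 + 6 + 4)*21)*(-21) = ((51/4)*21)*(-21) = (1071/4)*(-21) = -22491/4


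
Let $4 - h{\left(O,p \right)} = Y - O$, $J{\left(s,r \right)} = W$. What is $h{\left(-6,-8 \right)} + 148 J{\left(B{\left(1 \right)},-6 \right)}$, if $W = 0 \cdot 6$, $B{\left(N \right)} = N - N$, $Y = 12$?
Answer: $-14$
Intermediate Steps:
$B{\left(N \right)} = 0$
$W = 0$
$J{\left(s,r \right)} = 0$
$h{\left(O,p \right)} = -8 + O$ ($h{\left(O,p \right)} = 4 - \left(12 - O\right) = 4 + \left(-12 + O\right) = -8 + O$)
$h{\left(-6,-8 \right)} + 148 J{\left(B{\left(1 \right)},-6 \right)} = \left(-8 - 6\right) + 148 \cdot 0 = -14 + 0 = -14$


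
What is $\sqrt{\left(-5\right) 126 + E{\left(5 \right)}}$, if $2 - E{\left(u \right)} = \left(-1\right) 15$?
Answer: $i \sqrt{613} \approx 24.759 i$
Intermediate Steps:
$E{\left(u \right)} = 17$ ($E{\left(u \right)} = 2 - \left(-1\right) 15 = 2 - -15 = 2 + 15 = 17$)
$\sqrt{\left(-5\right) 126 + E{\left(5 \right)}} = \sqrt{\left(-5\right) 126 + 17} = \sqrt{-630 + 17} = \sqrt{-613} = i \sqrt{613}$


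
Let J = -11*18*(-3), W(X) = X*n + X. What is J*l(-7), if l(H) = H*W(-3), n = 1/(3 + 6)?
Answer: 13860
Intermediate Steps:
n = ⅑ (n = 1/9 = ⅑ ≈ 0.11111)
W(X) = 10*X/9 (W(X) = X*(⅑) + X = X/9 + X = 10*X/9)
J = 594 (J = -198*(-3) = 594)
l(H) = -10*H/3 (l(H) = H*((10/9)*(-3)) = H*(-10/3) = -10*H/3)
J*l(-7) = 594*(-10/3*(-7)) = 594*(70/3) = 13860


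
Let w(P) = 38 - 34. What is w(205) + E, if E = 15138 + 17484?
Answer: 32626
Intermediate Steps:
E = 32622
w(P) = 4
w(205) + E = 4 + 32622 = 32626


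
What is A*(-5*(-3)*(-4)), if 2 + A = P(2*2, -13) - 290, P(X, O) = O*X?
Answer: 20640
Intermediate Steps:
A = -344 (A = -2 + (-26*2 - 290) = -2 + (-13*4 - 290) = -2 + (-52 - 290) = -2 - 342 = -344)
A*(-5*(-3)*(-4)) = -344*(-5*(-3))*(-4) = -5160*(-4) = -344*(-60) = 20640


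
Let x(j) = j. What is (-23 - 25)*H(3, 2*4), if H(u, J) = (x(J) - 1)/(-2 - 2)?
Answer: 84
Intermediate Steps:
H(u, J) = ¼ - J/4 (H(u, J) = (J - 1)/(-2 - 2) = (-1 + J)/(-4) = (-1 + J)*(-¼) = ¼ - J/4)
(-23 - 25)*H(3, 2*4) = (-23 - 25)*(¼ - 4/2) = -48*(¼ - ¼*8) = -48*(¼ - 2) = -48*(-7/4) = 84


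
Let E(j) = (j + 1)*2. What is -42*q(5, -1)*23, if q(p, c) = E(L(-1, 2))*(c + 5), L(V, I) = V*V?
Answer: -15456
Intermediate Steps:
L(V, I) = V²
E(j) = 2 + 2*j (E(j) = (1 + j)*2 = 2 + 2*j)
q(p, c) = 20 + 4*c (q(p, c) = (2 + 2*(-1)²)*(c + 5) = (2 + 2*1)*(5 + c) = (2 + 2)*(5 + c) = 4*(5 + c) = 20 + 4*c)
-42*q(5, -1)*23 = -42*(20 + 4*(-1))*23 = -42*(20 - 4)*23 = -42*16*23 = -672*23 = -15456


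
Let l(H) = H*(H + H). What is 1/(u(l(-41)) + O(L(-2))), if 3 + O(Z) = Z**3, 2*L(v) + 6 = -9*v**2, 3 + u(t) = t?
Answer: -1/5905 ≈ -0.00016935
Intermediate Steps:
l(H) = 2*H**2 (l(H) = H*(2*H) = 2*H**2)
u(t) = -3 + t
L(v) = -3 - 9*v**2/2 (L(v) = -3 + (-9*v**2)/2 = -3 - 9*v**2/2)
O(Z) = -3 + Z**3
1/(u(l(-41)) + O(L(-2))) = 1/((-3 + 2*(-41)**2) + (-3 + (-3 - 9/2*(-2)**2)**3)) = 1/((-3 + 2*1681) + (-3 + (-3 - 9/2*4)**3)) = 1/((-3 + 3362) + (-3 + (-3 - 18)**3)) = 1/(3359 + (-3 + (-21)**3)) = 1/(3359 + (-3 - 9261)) = 1/(3359 - 9264) = 1/(-5905) = -1/5905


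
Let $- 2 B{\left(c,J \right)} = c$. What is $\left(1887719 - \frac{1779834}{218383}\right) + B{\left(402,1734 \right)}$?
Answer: $\frac{412200063560}{218383} \approx 1.8875 \cdot 10^{6}$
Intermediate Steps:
$B{\left(c,J \right)} = - \frac{c}{2}$
$\left(1887719 - \frac{1779834}{218383}\right) + B{\left(402,1734 \right)} = \left(1887719 - \frac{1779834}{218383}\right) - 201 = \frac{412243958543}{218383} - 201 = \frac{412200063560}{218383}$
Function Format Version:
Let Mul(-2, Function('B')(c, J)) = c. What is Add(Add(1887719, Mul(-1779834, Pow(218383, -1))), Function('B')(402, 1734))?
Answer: Rational(412200063560, 218383) ≈ 1.8875e+6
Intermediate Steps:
Function('B')(c, J) = Mul(Rational(-1, 2), c)
Add(Add(1887719, Mul(-1779834, Pow(218383, -1))), Function('B')(402, 1734)) = Add(Add(1887719, Mul(-1779834, Pow(218383, -1))), Mul(Rational(-1, 2), 402)) = Add(Add(1887719, Mul(-1779834, Rational(1, 218383))), -201) = Add(Add(1887719, Rational(-1779834, 218383)), -201) = Add(Rational(412243958543, 218383), -201) = Rational(412200063560, 218383)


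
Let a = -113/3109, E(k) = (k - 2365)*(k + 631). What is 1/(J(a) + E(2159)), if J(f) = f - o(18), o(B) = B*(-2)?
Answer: -3109/1786754849 ≈ -1.7400e-6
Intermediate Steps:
o(B) = -2*B
E(k) = (-2365 + k)*(631 + k)
a = -113/3109 (a = -113*1/3109 = -113/3109 ≈ -0.036346)
J(f) = 36 + f (J(f) = f - (-2)*18 = f - 1*(-36) = f + 36 = 36 + f)
1/(J(a) + E(2159)) = 1/((36 - 113/3109) + (-1492315 + 2159² - 1734*2159)) = 1/(111811/3109 + (-1492315 + 4661281 - 3743706)) = 1/(111811/3109 - 574740) = 1/(-1786754849/3109) = -3109/1786754849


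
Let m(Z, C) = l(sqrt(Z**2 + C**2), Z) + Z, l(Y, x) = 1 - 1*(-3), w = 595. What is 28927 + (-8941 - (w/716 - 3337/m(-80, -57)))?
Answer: 67820229/3401 ≈ 19941.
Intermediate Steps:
l(Y, x) = 4 (l(Y, x) = 1 + 3 = 4)
m(Z, C) = 4 + Z
28927 + (-8941 - (w/716 - 3337/m(-80, -57))) = 28927 + (-8941 - (595/716 - 3337/(4 - 80))) = 28927 + (-8941 - (595*(1/716) - 3337/(-76))) = 28927 + (-8941 - (595/716 - 3337*(-1/76))) = 28927 + (-8941 - (595/716 + 3337/76)) = 28927 + (-8941 - 1*152157/3401) = 28927 + (-8941 - 152157/3401) = 28927 - 30560498/3401 = 67820229/3401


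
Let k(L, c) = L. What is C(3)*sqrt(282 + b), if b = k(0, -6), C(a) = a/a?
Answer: sqrt(282) ≈ 16.793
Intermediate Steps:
C(a) = 1
b = 0
C(3)*sqrt(282 + b) = 1*sqrt(282 + 0) = 1*sqrt(282) = sqrt(282)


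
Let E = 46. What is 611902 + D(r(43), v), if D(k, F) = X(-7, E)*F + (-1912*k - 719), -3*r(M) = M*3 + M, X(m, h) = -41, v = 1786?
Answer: 1942735/3 ≈ 6.4758e+5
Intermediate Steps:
r(M) = -4*M/3 (r(M) = -(M*3 + M)/3 = -(3*M + M)/3 = -4*M/3)
D(k, F) = -719 - 1912*k - 41*F (D(k, F) = -41*F + (-1912*k - 719) = -41*F + (-719 - 1912*k) = -719 - 1912*k - 41*F)
611902 + D(r(43), v) = 611902 + (-719 - (-7648)*43/3 - 41*1786) = 611902 + (-719 - 1912*(-172/3) - 73226) = 611902 + (-719 + 328864/3 - 73226) = 611902 + 107029/3 = 1942735/3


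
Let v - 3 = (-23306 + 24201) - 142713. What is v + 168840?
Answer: 27025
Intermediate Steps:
v = -141815 (v = 3 + ((-23306 + 24201) - 142713) = 3 + (895 - 142713) = 3 - 141818 = -141815)
v + 168840 = -141815 + 168840 = 27025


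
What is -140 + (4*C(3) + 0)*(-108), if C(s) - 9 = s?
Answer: -5324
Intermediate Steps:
C(s) = 9 + s
-140 + (4*C(3) + 0)*(-108) = -140 + (4*(9 + 3) + 0)*(-108) = -140 + (4*12 + 0)*(-108) = -140 + (48 + 0)*(-108) = -140 + 48*(-108) = -140 - 5184 = -5324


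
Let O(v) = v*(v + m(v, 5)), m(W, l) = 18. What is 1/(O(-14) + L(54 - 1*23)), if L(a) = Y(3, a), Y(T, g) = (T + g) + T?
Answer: -1/19 ≈ -0.052632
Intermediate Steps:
Y(T, g) = g + 2*T
L(a) = 6 + a (L(a) = a + 2*3 = a + 6 = 6 + a)
O(v) = v*(18 + v) (O(v) = v*(v + 18) = v*(18 + v))
1/(O(-14) + L(54 - 1*23)) = 1/(-14*(18 - 14) + (6 + (54 - 1*23))) = 1/(-14*4 + (6 + (54 - 23))) = 1/(-56 + (6 + 31)) = 1/(-56 + 37) = 1/(-19) = -1/19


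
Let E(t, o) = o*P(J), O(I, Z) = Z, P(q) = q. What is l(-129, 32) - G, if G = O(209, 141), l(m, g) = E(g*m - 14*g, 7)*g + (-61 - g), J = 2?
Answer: 214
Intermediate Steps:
E(t, o) = 2*o (E(t, o) = o*2 = 2*o)
l(m, g) = -61 + 13*g (l(m, g) = (2*7)*g + (-61 - g) = 14*g + (-61 - g) = -61 + 13*g)
G = 141
l(-129, 32) - G = (-61 + 13*32) - 1*141 = (-61 + 416) - 141 = 355 - 141 = 214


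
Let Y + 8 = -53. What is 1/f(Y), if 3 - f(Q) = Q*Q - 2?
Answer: -1/3716 ≈ -0.00026911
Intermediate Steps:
Y = -61 (Y = -8 - 53 = -61)
f(Q) = 5 - Q² (f(Q) = 3 - (Q*Q - 2) = 3 - (Q² - 2) = 3 - (-2 + Q²) = 3 + (2 - Q²) = 5 - Q²)
1/f(Y) = 1/(5 - 1*(-61)²) = 1/(5 - 1*3721) = 1/(5 - 3721) = 1/(-3716) = -1/3716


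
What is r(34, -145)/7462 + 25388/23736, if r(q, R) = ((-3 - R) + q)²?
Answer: 115586449/22139754 ≈ 5.2208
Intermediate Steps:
r(q, R) = (-3 + q - R)²
r(34, -145)/7462 + 25388/23736 = (3 - 145 - 1*34)²/7462 + 25388/23736 = (3 - 145 - 34)²*(1/7462) + 25388*(1/23736) = (-176)²*(1/7462) + 6347/5934 = 30976*(1/7462) + 6347/5934 = 15488/3731 + 6347/5934 = 115586449/22139754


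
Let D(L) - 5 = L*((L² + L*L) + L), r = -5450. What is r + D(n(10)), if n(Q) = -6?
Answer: -5841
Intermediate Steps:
D(L) = 5 + L*(L + 2*L²) (D(L) = 5 + L*((L² + L*L) + L) = 5 + L*((L² + L²) + L) = 5 + L*(2*L² + L) = 5 + L*(L + 2*L²))
r + D(n(10)) = -5450 + (5 + (-6)² + 2*(-6)³) = -5450 + (5 + 36 + 2*(-216)) = -5450 + (5 + 36 - 432) = -5450 - 391 = -5841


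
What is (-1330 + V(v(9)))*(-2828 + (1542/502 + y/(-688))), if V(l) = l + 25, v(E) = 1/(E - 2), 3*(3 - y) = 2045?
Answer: 238622913893/64758 ≈ 3.6848e+6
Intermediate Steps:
y = -2036/3 (y = 3 - 1/3*2045 = 3 - 2045/3 = -2036/3 ≈ -678.67)
v(E) = 1/(-2 + E)
V(l) = 25 + l
(-1330 + V(v(9)))*(-2828 + (1542/502 + y/(-688))) = (-1330 + (25 + 1/(-2 + 9)))*(-2828 + (1542/502 - 2036/3/(-688))) = (-1330 + (25 + 1/7))*(-2828 + (1542*(1/502) - 2036/3*(-1/688))) = (-1330 + (25 + 1/7))*(-2828 + (771/251 + 509/516)) = (-1330 + 176/7)*(-2828 + 525595/129516) = -9134/7*(-365745653/129516) = 238622913893/64758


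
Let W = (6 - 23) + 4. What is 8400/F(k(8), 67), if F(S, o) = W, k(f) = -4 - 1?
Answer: -8400/13 ≈ -646.15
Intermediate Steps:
k(f) = -5
W = -13 (W = -17 + 4 = -13)
F(S, o) = -13
8400/F(k(8), 67) = 8400/(-13) = 8400*(-1/13) = -8400/13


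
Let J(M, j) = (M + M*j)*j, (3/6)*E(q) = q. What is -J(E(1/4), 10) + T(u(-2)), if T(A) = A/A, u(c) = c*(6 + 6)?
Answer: -54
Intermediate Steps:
E(q) = 2*q
u(c) = 12*c (u(c) = c*12 = 12*c)
J(M, j) = j*(M + M*j)
T(A) = 1
-J(E(1/4), 10) + T(u(-2)) = -2/4*10*(1 + 10) + 1 = -2*(¼)*10*11 + 1 = -10*11/2 + 1 = -1*55 + 1 = -55 + 1 = -54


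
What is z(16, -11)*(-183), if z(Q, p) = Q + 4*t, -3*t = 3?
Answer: -2196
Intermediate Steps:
t = -1 (t = -1/3*3 = -1)
z(Q, p) = -4 + Q (z(Q, p) = Q + 4*(-1) = Q - 4 = -4 + Q)
z(16, -11)*(-183) = (-4 + 16)*(-183) = 12*(-183) = -2196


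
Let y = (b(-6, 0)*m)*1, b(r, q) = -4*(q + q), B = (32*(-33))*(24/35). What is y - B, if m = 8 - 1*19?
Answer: 25344/35 ≈ 724.11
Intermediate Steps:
B = -25344/35 ≈ -724.11
b(r, q) = -8*q
m = -11 (m = 8 - 19 = -11)
y = 0 (y = (-8*0*(-11))*1 = (0*(-11))*1 = 0*1 = 0)
y - B = 0 - 1*(-25344/35) = 0 + 25344/35 = 25344/35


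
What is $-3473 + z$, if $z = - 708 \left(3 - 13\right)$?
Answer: $3607$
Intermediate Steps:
$z = 7080$ ($z = \left(-708\right) \left(-10\right) = 7080$)
$-3473 + z = -3473 + 7080 = 3607$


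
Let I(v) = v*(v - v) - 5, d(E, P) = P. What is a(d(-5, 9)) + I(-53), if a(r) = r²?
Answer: 76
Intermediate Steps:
I(v) = -5 (I(v) = v*0 - 5 = 0 - 5 = -5)
a(d(-5, 9)) + I(-53) = 9² - 5 = 81 - 5 = 76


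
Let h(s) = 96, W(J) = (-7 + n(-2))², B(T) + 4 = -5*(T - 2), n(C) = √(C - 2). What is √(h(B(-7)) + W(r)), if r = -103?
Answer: √(141 - 28*I) ≈ 11.932 - 1.1733*I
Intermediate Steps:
n(C) = √(-2 + C)
B(T) = 6 - 5*T (B(T) = -4 - 5*(T - 2) = -4 - 5*(-2 + T) = -4 + (10 - 5*T) = 6 - 5*T)
W(J) = (-7 + 2*I)² (W(J) = (-7 + √(-2 - 2))² = (-7 + √(-4))² = (-7 + 2*I)²)
√(h(B(-7)) + W(r)) = √(96 + (45 - 28*I)) = √(141 - 28*I)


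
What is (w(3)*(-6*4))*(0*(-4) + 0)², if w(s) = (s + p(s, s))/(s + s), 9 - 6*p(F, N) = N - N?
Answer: 0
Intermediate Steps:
p(F, N) = 3/2 (p(F, N) = 3/2 - (N - N)/6 = 3/2 - ⅙*0 = 3/2 + 0 = 3/2)
w(s) = (3/2 + s)/(2*s) (w(s) = (s + 3/2)/(s + s) = (3/2 + s)/((2*s)) = (3/2 + s)*(1/(2*s)) = (3/2 + s)/(2*s))
(w(3)*(-6*4))*(0*(-4) + 0)² = (((¼)*(3 + 2*3)/3)*(-6*4))*(0*(-4) + 0)² = (((¼)*(⅓)*(3 + 6))*(-24))*(0 + 0)² = (((¼)*(⅓)*9)*(-24))*0² = ((¾)*(-24))*0 = -18*0 = 0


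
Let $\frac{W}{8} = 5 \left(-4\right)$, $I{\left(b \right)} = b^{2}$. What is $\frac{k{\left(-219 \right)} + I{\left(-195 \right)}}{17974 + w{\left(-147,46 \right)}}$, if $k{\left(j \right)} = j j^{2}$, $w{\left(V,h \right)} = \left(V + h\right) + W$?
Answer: $- \frac{10465434}{17713} \approx -590.83$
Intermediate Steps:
$W = -160$ ($W = 8 \cdot 5 \left(-4\right) = 8 \left(-20\right) = -160$)
$w{\left(V,h \right)} = -160 + V + h$ ($w{\left(V,h \right)} = \left(V + h\right) - 160 = -160 + V + h$)
$k{\left(j \right)} = j^{3}$
$\frac{k{\left(-219 \right)} + I{\left(-195 \right)}}{17974 + w{\left(-147,46 \right)}} = \frac{\left(-219\right)^{3} + \left(-195\right)^{2}}{17974 - 261} = \frac{-10503459 + 38025}{17974 - 261} = - \frac{10465434}{17713}$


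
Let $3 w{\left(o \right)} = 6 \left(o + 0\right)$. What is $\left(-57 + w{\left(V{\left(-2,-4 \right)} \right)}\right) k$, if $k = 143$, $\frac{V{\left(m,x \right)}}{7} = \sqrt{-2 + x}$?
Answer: $-8151 + 2002 i \sqrt{6} \approx -8151.0 + 4903.9 i$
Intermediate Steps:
$V{\left(m,x \right)} = 7 \sqrt{-2 + x}$
$w{\left(o \right)} = 2 o$ ($w{\left(o \right)} = \frac{6 \left(o + 0\right)}{3} = \frac{6 o}{3} = 2 o$)
$\left(-57 + w{\left(V{\left(-2,-4 \right)} \right)}\right) k = \left(-57 + 2 \cdot 7 \sqrt{-2 - 4}\right) 143 = \left(-57 + 2 \cdot 7 \sqrt{-6}\right) 143 = \left(-57 + 2 \cdot 7 i \sqrt{6}\right) 143 = \left(-57 + 14 i \sqrt{6}\right) 143 = -8151 + 2002 i \sqrt{6}$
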